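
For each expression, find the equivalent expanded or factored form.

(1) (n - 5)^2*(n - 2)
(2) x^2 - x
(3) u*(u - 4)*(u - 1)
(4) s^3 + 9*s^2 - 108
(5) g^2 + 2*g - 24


(1) = n^3 - 12*n^2 + 45*n - 50
(2) = x*(x - 1)
(3) = u^3 - 5*u^2 + 4*u
(4) = (s - 3)*(s + 6)^2
(5) = (g - 4)*(g + 6)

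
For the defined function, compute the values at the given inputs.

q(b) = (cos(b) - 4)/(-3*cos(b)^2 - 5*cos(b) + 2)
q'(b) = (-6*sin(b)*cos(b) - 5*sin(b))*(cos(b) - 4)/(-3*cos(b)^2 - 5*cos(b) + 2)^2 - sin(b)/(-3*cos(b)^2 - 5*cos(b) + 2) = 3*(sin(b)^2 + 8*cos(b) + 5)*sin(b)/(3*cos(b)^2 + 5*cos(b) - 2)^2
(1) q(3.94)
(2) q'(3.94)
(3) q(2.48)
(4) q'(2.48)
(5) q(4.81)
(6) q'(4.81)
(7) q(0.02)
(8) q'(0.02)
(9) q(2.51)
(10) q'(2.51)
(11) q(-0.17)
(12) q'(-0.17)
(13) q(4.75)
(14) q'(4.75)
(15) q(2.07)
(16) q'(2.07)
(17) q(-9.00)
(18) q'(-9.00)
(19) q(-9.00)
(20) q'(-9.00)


(1) = -1.17
(2) = 0.01
(3) = -1.17
(4) = -0.10
(5) = -2.63
(6) = -9.18
(7) = 0.50
(8) = 0.02
(9) = -1.18
(10) = -0.12
(11) = 0.52
(12) = -0.19
(13) = -2.19
(14) = -5.78
(15) = -1.21
(16) = 0.37
(17) = -1.21
(18) = 0.16
(19) = -1.21
(20) = 0.16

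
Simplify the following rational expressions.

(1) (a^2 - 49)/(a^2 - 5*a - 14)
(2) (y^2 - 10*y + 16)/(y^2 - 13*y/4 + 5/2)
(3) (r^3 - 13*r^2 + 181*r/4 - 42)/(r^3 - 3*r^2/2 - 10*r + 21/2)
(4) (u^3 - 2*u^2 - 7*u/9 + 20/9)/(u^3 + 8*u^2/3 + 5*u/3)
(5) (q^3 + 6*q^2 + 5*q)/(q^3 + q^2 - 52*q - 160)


(1) = (a + 7)/(a + 2)
(2) = (4*y - 32)/(4*y - 5)
(3) = (2*r^2 - 19*r + 24)/(2*r^2 + 4*r - 6)
(4) = (9*u^2 - 27*u + 20)/(9*u^2 + 15*u)
(5) = (q^2 + q)/(q^2 - 4*q - 32)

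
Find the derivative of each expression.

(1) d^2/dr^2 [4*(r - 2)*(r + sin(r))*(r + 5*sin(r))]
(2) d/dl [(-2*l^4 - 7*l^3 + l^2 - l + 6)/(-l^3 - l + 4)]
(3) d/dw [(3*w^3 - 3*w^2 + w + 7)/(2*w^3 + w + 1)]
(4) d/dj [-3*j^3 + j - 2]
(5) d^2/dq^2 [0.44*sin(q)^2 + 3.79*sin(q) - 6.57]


(1) = -24*r^2*sin(r) + 48*r*sin(r) + 96*r*cos(r) + 40*r*cos(2*r) + 24*r + 48*sin(r) + 40*sin(2*r) - 96*cos(r) - 80*cos(2*r) - 16
(2) = (2*l^6 + 7*l^4 - 20*l^3 - 67*l^2 + 8*l + 2)/(l^6 + 2*l^4 - 8*l^3 + l^2 - 8*l + 16)
(3) = 2*(3*w^4 + w^3 - 18*w^2 - 3*w - 3)/(4*w^6 + 4*w^4 + 4*w^3 + w^2 + 2*w + 1)
(4) = 1 - 9*j^2
(5) = -3.79*sin(q) + 0.88*cos(2*q)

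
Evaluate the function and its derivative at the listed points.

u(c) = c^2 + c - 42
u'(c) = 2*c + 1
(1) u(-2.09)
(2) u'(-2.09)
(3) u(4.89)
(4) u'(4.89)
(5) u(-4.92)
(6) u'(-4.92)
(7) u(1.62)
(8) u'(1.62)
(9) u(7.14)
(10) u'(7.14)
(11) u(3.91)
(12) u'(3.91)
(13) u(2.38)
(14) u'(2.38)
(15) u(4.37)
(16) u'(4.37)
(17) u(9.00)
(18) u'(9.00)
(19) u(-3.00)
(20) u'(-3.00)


(1) = -39.72
(2) = -3.18
(3) = -13.20
(4) = 10.78
(5) = -22.71
(6) = -8.84
(7) = -37.76
(8) = 4.24
(9) = 16.12
(10) = 15.28
(11) = -22.80
(12) = 8.82
(13) = -33.96
(14) = 5.76
(15) = -18.53
(16) = 9.74
(17) = 48.00
(18) = 19.00
(19) = -36.00
(20) = -5.00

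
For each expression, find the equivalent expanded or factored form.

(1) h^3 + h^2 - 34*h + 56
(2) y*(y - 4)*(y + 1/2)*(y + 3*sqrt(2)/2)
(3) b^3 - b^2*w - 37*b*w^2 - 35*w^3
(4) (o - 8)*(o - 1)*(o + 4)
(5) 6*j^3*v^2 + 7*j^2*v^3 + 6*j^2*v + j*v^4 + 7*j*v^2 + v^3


(1) = (h - 4)*(h - 2)*(h + 7)
(2) = y^4 - 7*y^3/2 + 3*sqrt(2)*y^3/2 - 21*sqrt(2)*y^2/4 - 2*y^2 - 3*sqrt(2)*y
(3) = (b - 7*w)*(b + w)*(b + 5*w)
(4) = o^3 - 5*o^2 - 28*o + 32
(5) = v*(j + v)*(6*j + v)*(j*v + 1)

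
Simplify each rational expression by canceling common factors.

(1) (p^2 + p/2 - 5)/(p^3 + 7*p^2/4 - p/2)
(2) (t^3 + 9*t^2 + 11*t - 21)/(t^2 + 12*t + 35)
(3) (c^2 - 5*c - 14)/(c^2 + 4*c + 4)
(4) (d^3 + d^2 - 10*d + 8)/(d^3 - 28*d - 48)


(1) = (4*p^2 + 2*p - 20)/(4*p^3 + 7*p^2 - 2*p)
(2) = (t^2 + 2*t - 3)/(t + 5)
(3) = (c - 7)/(c + 2)
(4) = (d^2 - 3*d + 2)/(d^2 - 4*d - 12)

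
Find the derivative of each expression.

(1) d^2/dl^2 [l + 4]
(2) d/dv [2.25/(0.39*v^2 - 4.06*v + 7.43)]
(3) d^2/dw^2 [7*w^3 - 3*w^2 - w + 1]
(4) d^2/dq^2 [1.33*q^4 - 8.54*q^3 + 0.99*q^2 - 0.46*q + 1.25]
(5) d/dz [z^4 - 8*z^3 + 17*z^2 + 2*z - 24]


(1) = 0
(2) = (9.135 - 1.755*v)/(0.39*v^2 - 4.06*v + 7.43)^2
(3) = 42*w - 6
(4) = 15.96*q^2 - 51.24*q + 1.98
(5) = 4*z^3 - 24*z^2 + 34*z + 2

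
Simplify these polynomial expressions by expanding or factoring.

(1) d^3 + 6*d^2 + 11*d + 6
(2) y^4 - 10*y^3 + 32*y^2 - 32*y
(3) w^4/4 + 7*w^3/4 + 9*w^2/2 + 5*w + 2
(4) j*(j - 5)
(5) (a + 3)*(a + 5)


(1) = (d + 1)*(d + 2)*(d + 3)
(2) = y*(y - 4)^2*(y - 2)
(3) = (w/2 + 1/2)*(w/2 + 1)*(w + 2)^2
(4) = j^2 - 5*j
(5) = a^2 + 8*a + 15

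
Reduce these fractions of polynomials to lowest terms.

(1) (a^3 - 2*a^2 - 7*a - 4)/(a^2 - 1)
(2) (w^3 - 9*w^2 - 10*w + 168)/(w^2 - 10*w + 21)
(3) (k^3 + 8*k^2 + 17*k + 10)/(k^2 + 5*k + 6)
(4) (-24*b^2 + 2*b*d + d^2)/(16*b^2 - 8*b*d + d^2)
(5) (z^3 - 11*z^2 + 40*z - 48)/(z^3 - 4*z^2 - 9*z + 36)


(1) = (a^2 - 3*a - 4)/(a - 1)
(2) = (w^2 - 2*w - 24)/(w - 3)
(3) = (k^2 + 6*k + 5)/(k + 3)
(4) = (-6*b - d)/(4*b - d)
(5) = (z - 4)/(z + 3)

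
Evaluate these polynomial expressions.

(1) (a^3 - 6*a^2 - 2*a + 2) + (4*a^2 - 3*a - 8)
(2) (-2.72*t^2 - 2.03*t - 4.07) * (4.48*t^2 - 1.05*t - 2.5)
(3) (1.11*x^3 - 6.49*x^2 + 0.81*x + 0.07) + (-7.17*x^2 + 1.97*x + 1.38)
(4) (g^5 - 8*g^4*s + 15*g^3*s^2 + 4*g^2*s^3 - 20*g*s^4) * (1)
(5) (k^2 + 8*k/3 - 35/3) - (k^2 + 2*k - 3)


(1) = a^3 - 2*a^2 - 5*a - 6
(2) = -12.1856*t^4 - 6.2384*t^3 - 9.3021*t^2 + 9.3485*t + 10.175
(3) = 1.11*x^3 - 13.66*x^2 + 2.78*x + 1.45
(4) = g^5 - 8*g^4*s + 15*g^3*s^2 + 4*g^2*s^3 - 20*g*s^4
(5) = 2*k/3 - 26/3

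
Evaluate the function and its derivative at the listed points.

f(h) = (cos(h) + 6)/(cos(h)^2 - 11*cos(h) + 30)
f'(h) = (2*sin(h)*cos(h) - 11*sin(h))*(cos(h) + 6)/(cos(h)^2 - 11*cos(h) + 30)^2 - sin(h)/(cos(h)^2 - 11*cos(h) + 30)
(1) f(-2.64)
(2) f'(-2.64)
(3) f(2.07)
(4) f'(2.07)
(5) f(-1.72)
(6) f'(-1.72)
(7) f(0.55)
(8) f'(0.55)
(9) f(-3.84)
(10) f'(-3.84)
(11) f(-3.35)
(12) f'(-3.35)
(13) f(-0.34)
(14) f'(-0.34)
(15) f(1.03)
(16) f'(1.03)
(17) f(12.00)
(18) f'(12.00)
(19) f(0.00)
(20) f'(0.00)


(1) = 0.13
(2) = 0.03
(3) = 0.16
(4) = -0.07
(5) = 0.18
(6) = 0.10
(7) = 0.32
(8) = -0.10
(9) = 0.13
(10) = -0.04
(11) = 0.12
(12) = -0.01
(13) = 0.34
(14) = 0.07
(15) = 0.26
(16) = -0.13
(17) = 0.32
(18) = 0.10
(19) = 0.35
(20) = 0.00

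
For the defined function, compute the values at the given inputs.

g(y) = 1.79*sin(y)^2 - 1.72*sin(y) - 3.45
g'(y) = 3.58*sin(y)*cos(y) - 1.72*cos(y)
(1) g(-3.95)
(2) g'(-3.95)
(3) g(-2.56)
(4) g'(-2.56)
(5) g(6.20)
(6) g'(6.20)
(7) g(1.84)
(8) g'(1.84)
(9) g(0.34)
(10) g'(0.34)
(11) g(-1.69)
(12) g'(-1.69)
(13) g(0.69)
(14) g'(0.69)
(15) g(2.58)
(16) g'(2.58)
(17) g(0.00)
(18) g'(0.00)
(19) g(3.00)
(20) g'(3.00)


(1) = -3.76
(2) = -0.60
(3) = -1.96
(4) = 3.08
(5) = -3.29
(6) = -2.01
(7) = -3.44
(8) = -0.46
(9) = -3.82
(10) = -0.50
(11) = 0.02
(12) = 0.63
(13) = -3.82
(14) = 0.43
(15) = -3.86
(16) = -0.16
(17) = -3.45
(18) = -1.72
(19) = -3.66
(20) = 1.20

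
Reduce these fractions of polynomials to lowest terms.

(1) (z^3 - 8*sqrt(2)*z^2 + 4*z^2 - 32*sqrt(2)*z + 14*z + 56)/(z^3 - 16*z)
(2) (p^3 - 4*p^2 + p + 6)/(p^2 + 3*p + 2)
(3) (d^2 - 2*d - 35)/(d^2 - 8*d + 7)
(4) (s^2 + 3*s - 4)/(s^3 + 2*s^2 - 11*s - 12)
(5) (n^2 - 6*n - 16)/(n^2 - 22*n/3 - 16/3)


(1) = (z^2 - 8*sqrt(2)*z + 14)/(z^2 - 4*z)
(2) = (p^2 - 5*p + 6)/(p + 2)
(3) = (d + 5)/(d - 1)
(4) = (s - 1)/(s^2 - 2*s - 3)
(5) = (3*n + 6)/(3*n + 2)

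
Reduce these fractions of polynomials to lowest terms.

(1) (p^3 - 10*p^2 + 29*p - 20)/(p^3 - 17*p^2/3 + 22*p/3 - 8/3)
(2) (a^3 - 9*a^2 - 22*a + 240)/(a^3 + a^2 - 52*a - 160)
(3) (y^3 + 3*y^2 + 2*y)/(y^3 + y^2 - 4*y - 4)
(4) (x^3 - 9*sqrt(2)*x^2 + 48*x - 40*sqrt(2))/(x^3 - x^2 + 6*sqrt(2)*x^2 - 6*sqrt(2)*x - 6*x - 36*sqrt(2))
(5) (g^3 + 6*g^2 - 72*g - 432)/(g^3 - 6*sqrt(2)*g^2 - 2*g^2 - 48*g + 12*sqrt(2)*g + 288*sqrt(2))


(1) = (3*p - 15)/(3*p - 2)
(2) = (a - 6)/(a + 4)
(3) = y/(y - 2)
(4) = (x^3 - 9*sqrt(2)*x^2 + 48*x - 40*sqrt(2))/(x^3 + x^2*(-1 + 6*sqrt(2)) + x*(-6*sqrt(2) - 6) - 36*sqrt(2))
(5) = (g + 6*sqrt(2))/(g - 8)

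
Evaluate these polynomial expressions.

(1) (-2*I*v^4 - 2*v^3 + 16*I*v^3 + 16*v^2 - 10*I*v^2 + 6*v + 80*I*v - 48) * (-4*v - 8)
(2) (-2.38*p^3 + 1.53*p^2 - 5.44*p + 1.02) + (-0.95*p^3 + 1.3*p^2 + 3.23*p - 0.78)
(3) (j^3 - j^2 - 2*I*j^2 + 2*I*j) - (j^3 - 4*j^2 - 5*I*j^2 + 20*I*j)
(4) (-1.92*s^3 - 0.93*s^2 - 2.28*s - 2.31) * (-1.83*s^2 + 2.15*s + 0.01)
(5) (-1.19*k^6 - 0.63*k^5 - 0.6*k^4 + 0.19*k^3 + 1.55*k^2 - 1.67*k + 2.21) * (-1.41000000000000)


(1) = 8*I*v^5 + 8*v^4 - 48*I*v^4 - 48*v^3 - 88*I*v^3 - 152*v^2 - 240*I*v^2 + 144*v - 640*I*v + 384
(2) = -3.33*p^3 + 2.83*p^2 - 2.21*p + 0.24
(3) = 3*j^2 + 3*I*j^2 - 18*I*j
(4) = 3.5136*s^5 - 2.4261*s^4 + 2.1537*s^3 - 0.684*s^2 - 4.9893*s - 0.0231
(5) = 1.6779*k^6 + 0.8883*k^5 + 0.846*k^4 - 0.2679*k^3 - 2.1855*k^2 + 2.3547*k - 3.1161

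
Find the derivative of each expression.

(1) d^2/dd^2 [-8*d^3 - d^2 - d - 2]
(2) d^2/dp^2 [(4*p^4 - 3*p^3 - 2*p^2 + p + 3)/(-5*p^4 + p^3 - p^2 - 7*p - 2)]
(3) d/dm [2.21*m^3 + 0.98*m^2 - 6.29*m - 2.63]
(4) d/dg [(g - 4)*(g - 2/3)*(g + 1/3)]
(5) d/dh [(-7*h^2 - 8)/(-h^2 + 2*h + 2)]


(1) = -48*d - 2
(2) = 2*(55*p^9 + 210*p^8 + 615*p^7 - 1082*p^6 - 618*p^5 - 819*p^4 - 387*p^3 + 240*p^2 - 39*p - 119)/(125*p^12 - 75*p^11 + 90*p^10 + 494*p^9 - 42*p^8 + 168*p^7 + 760*p^6 + 282*p^5 + 129*p^4 + 415*p^3 + 306*p^2 + 84*p + 8)
(3) = 6.63*m^2 + 1.96*m - 6.29
(4) = 3*g^2 - 26*g/3 + 10/9
(5) = 2*(-7*h^2 - 22*h + 8)/(h^4 - 4*h^3 + 8*h + 4)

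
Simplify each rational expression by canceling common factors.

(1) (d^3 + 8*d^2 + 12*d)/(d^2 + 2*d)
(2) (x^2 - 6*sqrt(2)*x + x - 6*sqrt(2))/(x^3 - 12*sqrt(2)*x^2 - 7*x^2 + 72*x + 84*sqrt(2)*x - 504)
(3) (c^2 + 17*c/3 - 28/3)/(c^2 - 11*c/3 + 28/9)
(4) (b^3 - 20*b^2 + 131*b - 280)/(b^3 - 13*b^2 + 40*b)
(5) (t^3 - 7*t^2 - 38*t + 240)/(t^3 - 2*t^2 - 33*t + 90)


(1) = d + 6
(2) = (x + 1)/(x^2 + x*(-6*sqrt(2) - 7) + 42*sqrt(2))
(3) = (3*c + 21)/(3*c - 7)
(4) = (b - 7)/b
(5) = (t - 8)/(t - 3)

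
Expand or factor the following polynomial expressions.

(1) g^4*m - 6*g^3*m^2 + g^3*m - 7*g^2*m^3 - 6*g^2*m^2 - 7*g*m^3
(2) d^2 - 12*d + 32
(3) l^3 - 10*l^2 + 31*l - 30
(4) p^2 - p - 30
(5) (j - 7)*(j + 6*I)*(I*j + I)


(1) = g*(g - 7*m)*(g + m)*(g*m + m)
(2) = (d - 8)*(d - 4)
(3) = (l - 5)*(l - 3)*(l - 2)
(4) = (p - 6)*(p + 5)
(5) = I*j^3 - 6*j^2 - 6*I*j^2 + 36*j - 7*I*j + 42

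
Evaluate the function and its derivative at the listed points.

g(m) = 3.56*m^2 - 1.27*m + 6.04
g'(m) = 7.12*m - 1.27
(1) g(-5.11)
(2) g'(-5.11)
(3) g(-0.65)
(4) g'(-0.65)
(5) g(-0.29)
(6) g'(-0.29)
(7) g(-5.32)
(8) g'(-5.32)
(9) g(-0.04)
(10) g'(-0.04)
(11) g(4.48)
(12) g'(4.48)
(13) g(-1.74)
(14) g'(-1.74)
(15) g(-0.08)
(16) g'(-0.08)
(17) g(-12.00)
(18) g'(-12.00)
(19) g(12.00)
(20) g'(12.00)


(1) = 105.49
(2) = -37.65
(3) = 8.37
(4) = -5.90
(5) = 6.71
(6) = -3.33
(7) = 113.55
(8) = -39.15
(9) = 6.10
(10) = -1.55
(11) = 71.80
(12) = 30.63
(13) = 19.03
(14) = -13.66
(15) = 6.16
(16) = -1.84
(17) = 533.92
(18) = -86.71
(19) = 503.44
(20) = 84.17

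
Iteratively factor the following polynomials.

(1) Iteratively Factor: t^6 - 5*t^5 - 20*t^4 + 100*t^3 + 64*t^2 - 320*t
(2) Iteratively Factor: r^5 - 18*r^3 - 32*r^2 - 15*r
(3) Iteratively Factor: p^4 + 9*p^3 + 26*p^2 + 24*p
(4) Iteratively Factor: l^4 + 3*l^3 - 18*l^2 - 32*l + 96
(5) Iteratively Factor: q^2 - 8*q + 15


(1) = (t + 4)*(t^5 - 9*t^4 + 16*t^3 + 36*t^2 - 80*t) = (t - 2)*(t + 4)*(t^4 - 7*t^3 + 2*t^2 + 40*t) = (t - 5)*(t - 2)*(t + 4)*(t^3 - 2*t^2 - 8*t) = (t - 5)*(t - 4)*(t - 2)*(t + 4)*(t^2 + 2*t) = (t - 5)*(t - 4)*(t - 2)*(t + 2)*(t + 4)*(t)
(2) = (r - 5)*(r^4 + 5*r^3 + 7*r^2 + 3*r) = (r - 5)*(r + 1)*(r^3 + 4*r^2 + 3*r) = (r - 5)*(r + 1)*(r + 3)*(r^2 + r) = r*(r - 5)*(r + 1)*(r + 3)*(r + 1)
(3) = (p + 4)*(p^3 + 5*p^2 + 6*p) = p*(p + 4)*(p^2 + 5*p + 6) = p*(p + 3)*(p + 4)*(p + 2)
(4) = (l - 3)*(l^3 + 6*l^2 - 32) = (l - 3)*(l - 2)*(l^2 + 8*l + 16) = (l - 3)*(l - 2)*(l + 4)*(l + 4)
(5) = (q - 5)*(q - 3)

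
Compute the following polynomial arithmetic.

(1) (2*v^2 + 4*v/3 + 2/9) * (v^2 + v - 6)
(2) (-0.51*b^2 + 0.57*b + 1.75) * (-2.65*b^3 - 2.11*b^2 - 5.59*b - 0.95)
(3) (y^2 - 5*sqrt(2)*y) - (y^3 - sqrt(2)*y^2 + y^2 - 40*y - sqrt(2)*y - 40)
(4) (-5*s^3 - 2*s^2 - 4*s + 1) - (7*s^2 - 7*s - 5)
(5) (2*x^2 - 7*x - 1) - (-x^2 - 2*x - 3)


(1) = 2*v^4 + 10*v^3/3 - 94*v^2/9 - 70*v/9 - 4/3
(2) = 1.3515*b^5 - 0.4344*b^4 - 2.9893*b^3 - 6.3943*b^2 - 10.324*b - 1.6625
(3) = -y^3 + sqrt(2)*y^2 - 4*sqrt(2)*y + 40*y + 40
(4) = -5*s^3 - 9*s^2 + 3*s + 6
(5) = 3*x^2 - 5*x + 2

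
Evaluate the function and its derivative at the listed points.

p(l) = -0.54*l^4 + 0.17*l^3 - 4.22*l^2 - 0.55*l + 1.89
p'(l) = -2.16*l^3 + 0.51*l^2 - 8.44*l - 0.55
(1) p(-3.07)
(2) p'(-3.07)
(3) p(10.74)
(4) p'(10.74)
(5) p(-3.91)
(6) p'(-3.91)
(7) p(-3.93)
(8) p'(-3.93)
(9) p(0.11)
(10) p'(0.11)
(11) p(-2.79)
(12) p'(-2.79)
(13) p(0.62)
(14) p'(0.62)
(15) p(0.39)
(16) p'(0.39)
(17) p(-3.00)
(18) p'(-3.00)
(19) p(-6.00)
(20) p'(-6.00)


(1) = -89.08
(2) = 92.67
(3) = -7464.92
(4) = -2708.25
(5) = -196.85
(6) = 169.36
(7) = -200.26
(8) = 171.60
(9) = 1.78
(10) = -1.48
(11) = -65.84
(12) = 73.88
(13) = -0.11
(14) = -6.10
(15) = 1.03
(16) = -3.89
(17) = -82.77
(18) = 87.68
(19) = -883.29
(20) = 535.01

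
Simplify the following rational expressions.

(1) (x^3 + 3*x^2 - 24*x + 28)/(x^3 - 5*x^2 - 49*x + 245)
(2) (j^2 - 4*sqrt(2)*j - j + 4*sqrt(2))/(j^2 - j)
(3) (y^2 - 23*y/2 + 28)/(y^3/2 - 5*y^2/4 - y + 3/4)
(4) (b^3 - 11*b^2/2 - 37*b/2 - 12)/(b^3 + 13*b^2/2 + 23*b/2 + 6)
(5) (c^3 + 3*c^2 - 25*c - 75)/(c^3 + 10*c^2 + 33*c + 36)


(1) = (x^2 - 4*x + 4)/(x^2 - 12*x + 35)
(2) = (j - 4*sqrt(2))/j
(3) = (4*y^2 - 46*y + 112)/(2*y^3 - 5*y^2 - 4*y + 3)
(4) = (b - 8)/(b + 4)
(5) = (c^2 - 25)/(c^2 + 7*c + 12)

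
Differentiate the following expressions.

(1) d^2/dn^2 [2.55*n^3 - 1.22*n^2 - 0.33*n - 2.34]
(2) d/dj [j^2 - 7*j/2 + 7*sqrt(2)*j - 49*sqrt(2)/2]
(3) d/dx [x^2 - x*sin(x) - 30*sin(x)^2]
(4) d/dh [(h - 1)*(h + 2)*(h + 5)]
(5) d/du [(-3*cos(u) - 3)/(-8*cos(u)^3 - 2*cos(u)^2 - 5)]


(1) = 15.3*n - 2.44
(2) = 2*j - 7/2 + 7*sqrt(2)
(3) = -x*cos(x) + 2*x - sin(x) - 30*sin(2*x)
(4) = 3*h^2 + 12*h + 3
(5) = 3*(16*cos(u) + 13*cos(2*u) + 4*cos(3*u) + 8)*sin(u)/(8*cos(u)^3 + 2*cos(u)^2 + 5)^2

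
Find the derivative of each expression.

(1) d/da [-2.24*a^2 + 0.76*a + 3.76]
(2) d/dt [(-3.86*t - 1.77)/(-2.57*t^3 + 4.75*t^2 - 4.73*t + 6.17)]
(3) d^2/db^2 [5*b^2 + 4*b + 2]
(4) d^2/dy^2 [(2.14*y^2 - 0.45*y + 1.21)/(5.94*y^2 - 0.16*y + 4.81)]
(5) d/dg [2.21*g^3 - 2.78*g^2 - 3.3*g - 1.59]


(1) = 0.76 - 4.48*a
(2) = (-19.8404*t^3 + 4.6883*t^2 + 16.815*t - 32.1883)/(6.6049*t^6 - 24.415*t^5 + 46.8747*t^4 - 76.6488*t^3 + 80.9879*t^2 - 58.3682*t + 38.0689)
(3) = 10
(4) = (-27.687528*y^3 - 110.69784*y^2 + 70.242876*y + 29.249032)/(209.584584*y^6 - 16.936128*y^5 + 509.59854*y^4 - 27.43264*y^3 + 412.65471*y^2 - 11.105328*y + 111.284641)
(5) = 6.63*g^2 - 5.56*g - 3.3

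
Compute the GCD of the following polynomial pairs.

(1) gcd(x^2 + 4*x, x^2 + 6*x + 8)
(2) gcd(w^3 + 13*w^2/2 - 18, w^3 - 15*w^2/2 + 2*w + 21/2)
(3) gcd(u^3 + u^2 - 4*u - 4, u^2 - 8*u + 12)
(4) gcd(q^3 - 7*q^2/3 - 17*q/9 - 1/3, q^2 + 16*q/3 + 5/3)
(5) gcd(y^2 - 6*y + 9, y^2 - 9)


(1) = x + 4
(2) = gcd((w - 3/2)*(w + 2)*(w + 6), (w - 7)*(w - 3/2)*(w + 1)) = w - 3/2
(3) = u - 2
(4) = gcd((q - 3)*(q + 1/3)^2, (q + 1/3)*(q + 5)) = q + 1/3
(5) = gcd((y - 3)^2, (y - 3)*(y + 3)) = y - 3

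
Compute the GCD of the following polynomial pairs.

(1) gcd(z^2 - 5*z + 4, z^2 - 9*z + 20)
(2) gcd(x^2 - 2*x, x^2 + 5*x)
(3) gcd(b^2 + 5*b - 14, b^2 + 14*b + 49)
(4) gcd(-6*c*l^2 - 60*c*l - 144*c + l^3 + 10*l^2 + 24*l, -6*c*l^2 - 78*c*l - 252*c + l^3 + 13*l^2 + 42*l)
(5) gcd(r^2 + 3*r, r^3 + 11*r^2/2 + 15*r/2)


(1) = z - 4
(2) = gcd(x*(x - 2), x*(x + 5)) = x
(3) = b + 7
(4) = gcd((-6*c + l)*(l + 4)*(l + 6), (-6*c + l)*(l + 6)*(l + 7)) = 6*c*l + 36*c - l^2 - 6*l
(5) = r^2 + 3*r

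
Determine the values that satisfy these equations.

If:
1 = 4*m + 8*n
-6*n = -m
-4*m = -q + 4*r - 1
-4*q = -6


Then:
m = 3/16
n = 1/32
q = 3/2
r = 7/16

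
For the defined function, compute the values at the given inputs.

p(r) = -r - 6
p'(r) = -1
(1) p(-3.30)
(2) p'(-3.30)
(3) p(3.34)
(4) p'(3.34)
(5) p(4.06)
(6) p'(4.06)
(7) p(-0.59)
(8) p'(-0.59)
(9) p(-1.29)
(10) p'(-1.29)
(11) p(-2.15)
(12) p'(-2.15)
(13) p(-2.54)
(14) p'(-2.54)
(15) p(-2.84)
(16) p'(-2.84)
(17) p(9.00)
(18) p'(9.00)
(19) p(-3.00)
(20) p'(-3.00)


(1) = -2.70
(2) = -1.00
(3) = -9.34
(4) = -1.00
(5) = -10.06
(6) = -1.00
(7) = -5.41
(8) = -1.00
(9) = -4.71
(10) = -1.00
(11) = -3.85
(12) = -1.00
(13) = -3.46
(14) = -1.00
(15) = -3.16
(16) = -1.00
(17) = -15.00
(18) = -1.00
(19) = -3.00
(20) = -1.00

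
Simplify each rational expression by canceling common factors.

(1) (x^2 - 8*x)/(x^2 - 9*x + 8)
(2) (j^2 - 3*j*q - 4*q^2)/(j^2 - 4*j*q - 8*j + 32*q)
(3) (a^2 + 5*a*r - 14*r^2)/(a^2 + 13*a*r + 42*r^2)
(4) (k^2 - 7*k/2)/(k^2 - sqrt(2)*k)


(1) = x/(x - 1)
(2) = (j + q)/(j - 8)
(3) = (a - 2*r)/(a + 6*r)
(4) = (2*k - 7)/(2*k - 2*sqrt(2))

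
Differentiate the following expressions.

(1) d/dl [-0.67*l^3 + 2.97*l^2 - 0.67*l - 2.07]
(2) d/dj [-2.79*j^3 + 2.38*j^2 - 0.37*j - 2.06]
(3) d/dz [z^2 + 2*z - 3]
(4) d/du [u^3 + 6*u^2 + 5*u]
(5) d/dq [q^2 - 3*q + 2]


(1) = -2.01*l^2 + 5.94*l - 0.67
(2) = -8.37*j^2 + 4.76*j - 0.37
(3) = 2*z + 2
(4) = 3*u^2 + 12*u + 5
(5) = 2*q - 3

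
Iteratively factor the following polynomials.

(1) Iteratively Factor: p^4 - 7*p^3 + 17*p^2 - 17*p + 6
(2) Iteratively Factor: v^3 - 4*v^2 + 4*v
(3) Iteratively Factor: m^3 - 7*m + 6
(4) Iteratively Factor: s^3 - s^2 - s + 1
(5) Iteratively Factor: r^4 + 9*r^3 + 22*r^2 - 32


(1) = (p - 3)*(p^3 - 4*p^2 + 5*p - 2) = (p - 3)*(p - 1)*(p^2 - 3*p + 2) = (p - 3)*(p - 2)*(p - 1)*(p - 1)
(2) = (v - 2)*(v^2 - 2*v) = (v - 2)^2*(v)
(3) = (m + 3)*(m^2 - 3*m + 2) = (m - 1)*(m + 3)*(m - 2)
(4) = (s - 1)*(s^2 - 1) = (s - 1)^2*(s + 1)
(5) = (r + 4)*(r^3 + 5*r^2 + 2*r - 8) = (r + 4)^2*(r^2 + r - 2) = (r + 2)*(r + 4)^2*(r - 1)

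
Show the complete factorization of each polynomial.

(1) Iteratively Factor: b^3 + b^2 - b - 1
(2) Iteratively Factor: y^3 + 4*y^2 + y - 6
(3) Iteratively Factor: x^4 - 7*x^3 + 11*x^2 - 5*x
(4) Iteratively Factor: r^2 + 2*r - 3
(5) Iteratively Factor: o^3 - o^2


(1) = (b + 1)*(b^2 - 1) = (b + 1)^2*(b - 1)
(2) = (y + 2)*(y^2 + 2*y - 3) = (y + 2)*(y + 3)*(y - 1)
(3) = (x - 1)*(x^3 - 6*x^2 + 5*x) = (x - 5)*(x - 1)*(x^2 - x) = (x - 5)*(x - 1)^2*(x)
(4) = (r + 3)*(r - 1)
(5) = (o)*(o^2 - o) = o^2*(o - 1)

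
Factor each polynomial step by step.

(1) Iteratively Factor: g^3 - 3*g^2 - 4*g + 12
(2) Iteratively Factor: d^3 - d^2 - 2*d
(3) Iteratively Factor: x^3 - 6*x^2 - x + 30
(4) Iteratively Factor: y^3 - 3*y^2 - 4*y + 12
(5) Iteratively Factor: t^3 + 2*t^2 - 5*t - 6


(1) = (g + 2)*(g^2 - 5*g + 6) = (g - 2)*(g + 2)*(g - 3)
(2) = (d)*(d^2 - d - 2) = d*(d - 2)*(d + 1)
(3) = (x - 5)*(x^2 - x - 6) = (x - 5)*(x + 2)*(x - 3)
(4) = (y - 2)*(y^2 - y - 6) = (y - 2)*(y + 2)*(y - 3)
(5) = (t + 3)*(t^2 - t - 2) = (t + 1)*(t + 3)*(t - 2)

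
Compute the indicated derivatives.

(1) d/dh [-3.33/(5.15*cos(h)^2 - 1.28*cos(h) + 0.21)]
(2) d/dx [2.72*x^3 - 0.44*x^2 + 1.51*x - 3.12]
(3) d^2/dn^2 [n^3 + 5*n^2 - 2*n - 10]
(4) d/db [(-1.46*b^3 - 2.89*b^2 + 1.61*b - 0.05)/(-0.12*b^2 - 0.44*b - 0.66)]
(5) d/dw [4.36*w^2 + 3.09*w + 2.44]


(1) = (4.2624 - 34.299*cos(h))*sin(h)/(5.15*cos(h)^2 - 1.28*cos(h) + 0.21)^2
(2) = 8.16*x^2 - 0.88*x + 1.51
(3) = 6*n + 10
(4) = (0.1752*b^4 + 1.2848*b^3 + 4.3556*b^2 + 3.8028*b - 1.0846)/(0.0144*b^4 + 0.1056*b^3 + 0.352*b^2 + 0.5808*b + 0.4356)
(5) = 8.72*w + 3.09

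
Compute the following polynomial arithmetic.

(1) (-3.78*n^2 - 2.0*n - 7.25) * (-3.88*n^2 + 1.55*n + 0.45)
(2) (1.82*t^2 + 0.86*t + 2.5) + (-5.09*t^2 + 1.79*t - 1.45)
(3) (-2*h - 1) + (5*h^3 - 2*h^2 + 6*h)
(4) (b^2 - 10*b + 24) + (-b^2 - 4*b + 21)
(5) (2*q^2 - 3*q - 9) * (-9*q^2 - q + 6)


(1) = 14.6664*n^4 + 1.901*n^3 + 23.329*n^2 - 12.1375*n - 3.2625
(2) = -3.27*t^2 + 2.65*t + 1.05
(3) = 5*h^3 - 2*h^2 + 4*h - 1
(4) = 45 - 14*b
(5) = -18*q^4 + 25*q^3 + 96*q^2 - 9*q - 54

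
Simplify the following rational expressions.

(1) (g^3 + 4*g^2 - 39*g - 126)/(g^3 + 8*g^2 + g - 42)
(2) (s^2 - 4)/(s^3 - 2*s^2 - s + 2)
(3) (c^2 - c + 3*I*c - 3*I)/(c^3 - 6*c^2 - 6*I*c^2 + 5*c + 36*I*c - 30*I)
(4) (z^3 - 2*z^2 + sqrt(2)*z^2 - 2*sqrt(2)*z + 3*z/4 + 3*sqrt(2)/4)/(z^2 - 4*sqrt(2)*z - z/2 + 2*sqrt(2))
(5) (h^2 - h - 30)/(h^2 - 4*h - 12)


(1) = (g - 6)/(g - 2)
(2) = (s + 2)/(s^2 - 1)
(3) = (c + 3*I)/(c^2 + c*(-5 - 6*I) + 30*I)
(4) = (8*z^2 + z*(-12 + 8*sqrt(2)) - 12*sqrt(2))/(8*z - 32*sqrt(2))
(5) = (h + 5)/(h + 2)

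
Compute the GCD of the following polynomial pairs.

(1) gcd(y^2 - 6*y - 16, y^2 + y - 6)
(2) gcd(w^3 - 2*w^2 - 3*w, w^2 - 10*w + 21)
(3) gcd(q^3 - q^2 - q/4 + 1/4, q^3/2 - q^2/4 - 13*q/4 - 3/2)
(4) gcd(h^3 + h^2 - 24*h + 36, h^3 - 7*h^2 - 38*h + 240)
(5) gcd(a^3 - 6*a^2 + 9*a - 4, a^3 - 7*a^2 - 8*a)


(1) = gcd((y - 8)*(y + 2), (y - 2)*(y + 3)) = 1
(2) = gcd(w*(w - 3)*(w + 1), (w - 7)*(w - 3)) = w - 3
(3) = gcd((q - 1)*(q - 1/2)*(q + 1/2), (q/2 + 1/4)*(q - 3)*(q + 2)) = q + 1/2
(4) = h + 6
(5) = gcd((a - 4)*(a - 1)^2, a*(a - 8)*(a + 1)) = 1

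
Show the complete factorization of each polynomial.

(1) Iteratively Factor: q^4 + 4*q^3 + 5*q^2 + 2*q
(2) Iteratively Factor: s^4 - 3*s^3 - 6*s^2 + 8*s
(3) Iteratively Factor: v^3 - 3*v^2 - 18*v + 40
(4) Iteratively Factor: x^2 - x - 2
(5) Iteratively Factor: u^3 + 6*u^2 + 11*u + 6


(1) = (q + 2)*(q^3 + 2*q^2 + q) = (q + 1)*(q + 2)*(q^2 + q) = (q + 1)^2*(q + 2)*(q)
(2) = (s + 2)*(s^3 - 5*s^2 + 4*s) = (s - 1)*(s + 2)*(s^2 - 4*s) = (s - 4)*(s - 1)*(s + 2)*(s)
(3) = (v - 5)*(v^2 + 2*v - 8) = (v - 5)*(v - 2)*(v + 4)
(4) = (x + 1)*(x - 2)
(5) = (u + 2)*(u^2 + 4*u + 3) = (u + 1)*(u + 2)*(u + 3)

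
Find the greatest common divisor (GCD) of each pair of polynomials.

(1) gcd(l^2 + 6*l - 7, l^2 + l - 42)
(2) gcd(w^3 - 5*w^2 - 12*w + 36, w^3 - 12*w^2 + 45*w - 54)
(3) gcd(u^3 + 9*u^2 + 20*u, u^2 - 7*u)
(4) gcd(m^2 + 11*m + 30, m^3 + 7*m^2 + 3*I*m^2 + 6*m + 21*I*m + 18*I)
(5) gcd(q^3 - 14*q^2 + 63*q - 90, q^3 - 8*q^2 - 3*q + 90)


(1) = l + 7
(2) = w - 6
(3) = u
(4) = gcd((m + 5)*(m + 6), (m + 1)*(m + 6)*(m + 3*I)) = m + 6
(5) = q^2 - 11*q + 30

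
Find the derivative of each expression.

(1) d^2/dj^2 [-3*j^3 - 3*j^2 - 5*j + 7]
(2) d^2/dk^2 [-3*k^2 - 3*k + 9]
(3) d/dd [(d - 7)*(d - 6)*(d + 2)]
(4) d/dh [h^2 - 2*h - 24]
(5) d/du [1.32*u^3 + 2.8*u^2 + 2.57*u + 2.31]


(1) = -18*j - 6
(2) = -6
(3) = 3*d^2 - 22*d + 16
(4) = 2*h - 2
(5) = 3.96*u^2 + 5.6*u + 2.57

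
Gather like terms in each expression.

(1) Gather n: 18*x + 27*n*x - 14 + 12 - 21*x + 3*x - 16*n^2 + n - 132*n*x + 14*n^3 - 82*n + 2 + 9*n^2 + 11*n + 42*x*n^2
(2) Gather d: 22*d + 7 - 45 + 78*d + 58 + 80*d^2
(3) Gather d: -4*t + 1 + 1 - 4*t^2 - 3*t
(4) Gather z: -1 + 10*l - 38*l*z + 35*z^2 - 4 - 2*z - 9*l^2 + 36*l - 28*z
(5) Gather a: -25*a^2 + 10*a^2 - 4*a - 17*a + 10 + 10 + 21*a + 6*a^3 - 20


(1) = 14*n^3 + n^2*(42*x - 7) + n*(-105*x - 70)
(2) = 80*d^2 + 100*d + 20
(3) = -4*t^2 - 7*t + 2
(4) = -9*l^2 + 46*l + 35*z^2 + z*(-38*l - 30) - 5
(5) = 6*a^3 - 15*a^2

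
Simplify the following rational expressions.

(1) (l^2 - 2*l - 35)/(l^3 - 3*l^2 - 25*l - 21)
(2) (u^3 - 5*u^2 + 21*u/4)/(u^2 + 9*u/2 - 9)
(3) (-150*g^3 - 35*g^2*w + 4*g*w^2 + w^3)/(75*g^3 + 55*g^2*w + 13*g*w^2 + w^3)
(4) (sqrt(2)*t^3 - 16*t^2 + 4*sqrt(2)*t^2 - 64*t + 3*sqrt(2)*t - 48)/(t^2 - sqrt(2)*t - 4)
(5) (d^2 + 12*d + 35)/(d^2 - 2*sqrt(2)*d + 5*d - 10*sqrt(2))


(1) = (l + 5)/(l^2 + 4*l + 3)
(2) = (2*u^2 - 7*u)/(2*u + 12)
(3) = (-6*g + w)/(3*g + w)
(4) = (sqrt(2)*t^3 + t^2*(-16 + 4*sqrt(2)) + t*(-64 + 3*sqrt(2)) - 48)/(t^2 - sqrt(2)*t - 4)
(5) = (d + 7)/(d - 2*sqrt(2))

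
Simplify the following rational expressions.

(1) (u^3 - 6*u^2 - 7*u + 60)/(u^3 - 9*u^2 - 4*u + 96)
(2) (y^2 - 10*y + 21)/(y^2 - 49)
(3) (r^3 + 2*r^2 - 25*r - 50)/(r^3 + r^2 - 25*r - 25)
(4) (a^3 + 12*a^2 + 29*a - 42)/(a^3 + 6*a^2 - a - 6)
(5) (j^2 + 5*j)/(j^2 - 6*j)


(1) = (u - 5)/(u - 8)
(2) = (y - 3)/(y + 7)
(3) = (r + 2)/(r + 1)
(4) = (a + 7)/(a + 1)
(5) = (j + 5)/(j - 6)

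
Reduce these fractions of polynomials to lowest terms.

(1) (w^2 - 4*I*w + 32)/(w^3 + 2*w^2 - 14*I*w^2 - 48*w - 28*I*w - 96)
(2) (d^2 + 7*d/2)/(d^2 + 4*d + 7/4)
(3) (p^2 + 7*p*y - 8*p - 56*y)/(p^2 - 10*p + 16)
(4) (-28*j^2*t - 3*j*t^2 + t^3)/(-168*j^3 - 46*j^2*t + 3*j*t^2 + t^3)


(1) = (w + 4*I)/(w^2 + w*(2 - 6*I) - 12*I)
(2) = 2*d/(2*d + 1)
(3) = (p + 7*y)/(p - 2)
(4) = t/(6*j + t)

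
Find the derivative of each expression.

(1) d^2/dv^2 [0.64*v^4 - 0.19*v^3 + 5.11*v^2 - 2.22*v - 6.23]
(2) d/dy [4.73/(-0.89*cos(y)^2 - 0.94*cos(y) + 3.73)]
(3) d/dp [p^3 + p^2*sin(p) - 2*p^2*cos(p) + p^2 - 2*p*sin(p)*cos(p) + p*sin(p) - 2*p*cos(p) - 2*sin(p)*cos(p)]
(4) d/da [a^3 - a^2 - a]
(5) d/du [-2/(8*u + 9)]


(1) = 7.68*v^2 - 1.14*v + 10.22
(2) = -(8.4194*cos(y) + 4.4462)*sin(y)/(0.89*cos(y)^2 + 0.94*cos(y) - 3.73)^2
(3) = 2*p^2*sin(p) + p^2*cos(p) + 3*p^2 + 4*p*sin(p) - 3*p*cos(p) - 2*p*cos(2*p) + 2*p + sin(p) - sin(2*p) - 2*cos(p) - 2*cos(2*p)
(4) = 3*a^2 - 2*a - 1
(5) = 16/(8*u + 9)^2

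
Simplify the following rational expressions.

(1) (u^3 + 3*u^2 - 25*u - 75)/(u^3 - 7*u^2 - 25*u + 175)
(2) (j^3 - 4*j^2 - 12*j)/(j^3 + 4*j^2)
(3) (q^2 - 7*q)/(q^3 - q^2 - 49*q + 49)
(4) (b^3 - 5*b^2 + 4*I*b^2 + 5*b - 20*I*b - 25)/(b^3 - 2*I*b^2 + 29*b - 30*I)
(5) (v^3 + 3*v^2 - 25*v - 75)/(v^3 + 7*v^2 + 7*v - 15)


(1) = (u + 3)/(u - 7)
(2) = (j^2 - 4*j - 12)/(j^2 + 4*j)
(3) = q/(q^2 + 6*q - 7)
(4) = (b - 5)/(b - 6*I)
(5) = (v - 5)/(v - 1)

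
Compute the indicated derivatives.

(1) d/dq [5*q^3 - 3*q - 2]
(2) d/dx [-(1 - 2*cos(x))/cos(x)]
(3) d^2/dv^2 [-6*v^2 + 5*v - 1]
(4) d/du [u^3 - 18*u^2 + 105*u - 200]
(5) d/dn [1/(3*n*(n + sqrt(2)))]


(1) = 15*q^2 - 3
(2) = -sin(x)/cos(x)^2
(3) = -12
(4) = 3*u^2 - 36*u + 105
(5) = (-2*n - sqrt(2))/(3*n^2*(n^2 + 2*sqrt(2)*n + 2))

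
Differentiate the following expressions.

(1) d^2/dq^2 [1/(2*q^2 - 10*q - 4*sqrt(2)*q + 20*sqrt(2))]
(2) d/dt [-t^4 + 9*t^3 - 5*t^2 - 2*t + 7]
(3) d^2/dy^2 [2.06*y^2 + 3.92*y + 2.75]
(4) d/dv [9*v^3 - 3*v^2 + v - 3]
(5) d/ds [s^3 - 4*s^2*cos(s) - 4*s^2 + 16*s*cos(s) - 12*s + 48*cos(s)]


(1) = (-q^2 + 2*sqrt(2)*q + 5*q + (-2*q + 2*sqrt(2) + 5)^2 - 10*sqrt(2))/(q^2 - 5*q - 2*sqrt(2)*q + 10*sqrt(2))^3
(2) = -4*t^3 + 27*t^2 - 10*t - 2
(3) = 4.12000000000000
(4) = 27*v^2 - 6*v + 1
(5) = 4*s^2*sin(s) + 3*s^2 - 16*s*sin(s) - 8*s*cos(s) - 8*s - 48*sin(s) + 16*cos(s) - 12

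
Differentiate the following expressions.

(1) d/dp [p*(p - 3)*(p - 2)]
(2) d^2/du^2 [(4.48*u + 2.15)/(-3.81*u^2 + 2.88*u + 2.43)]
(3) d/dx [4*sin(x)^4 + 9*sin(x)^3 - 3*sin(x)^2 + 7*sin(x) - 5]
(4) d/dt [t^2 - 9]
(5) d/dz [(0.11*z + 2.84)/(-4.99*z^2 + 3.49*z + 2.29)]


(1) = 3*p^2 - 10*p + 6
(2) = ((4.48*u + 2.15)*(7.62*u - 2.88)*(15.24*u - 5.76) + (102.4128*u - 9.4218)*(-3.81*u^2 + 2.88*u + 2.43))/(-3.81*u^2 + 2.88*u + 2.43)^3
(3) = (16*sin(x)^3 + 27*sin(x)^2 - 6*sin(x) + 7)*cos(x)
(4) = 2*t
(5) = (0.5489*z^2 + 28.3432*z - 9.6597)/(24.9001*z^4 - 34.8302*z^3 - 10.6741*z^2 + 15.9842*z + 5.2441)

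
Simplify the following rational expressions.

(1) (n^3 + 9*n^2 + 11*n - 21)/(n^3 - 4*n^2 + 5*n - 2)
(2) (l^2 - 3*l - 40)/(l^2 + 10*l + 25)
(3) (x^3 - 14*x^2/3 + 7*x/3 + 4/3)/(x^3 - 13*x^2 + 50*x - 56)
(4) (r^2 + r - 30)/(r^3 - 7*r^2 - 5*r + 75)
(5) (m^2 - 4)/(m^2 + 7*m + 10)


(1) = (n^2 + 10*n + 21)/(n^2 - 3*n + 2)
(2) = (l - 8)/(l + 5)
(3) = (3*x^2 - 2*x - 1)/(3*x^2 - 27*x + 42)
(4) = (r + 6)/(r^2 - 2*r - 15)
(5) = (m - 2)/(m + 5)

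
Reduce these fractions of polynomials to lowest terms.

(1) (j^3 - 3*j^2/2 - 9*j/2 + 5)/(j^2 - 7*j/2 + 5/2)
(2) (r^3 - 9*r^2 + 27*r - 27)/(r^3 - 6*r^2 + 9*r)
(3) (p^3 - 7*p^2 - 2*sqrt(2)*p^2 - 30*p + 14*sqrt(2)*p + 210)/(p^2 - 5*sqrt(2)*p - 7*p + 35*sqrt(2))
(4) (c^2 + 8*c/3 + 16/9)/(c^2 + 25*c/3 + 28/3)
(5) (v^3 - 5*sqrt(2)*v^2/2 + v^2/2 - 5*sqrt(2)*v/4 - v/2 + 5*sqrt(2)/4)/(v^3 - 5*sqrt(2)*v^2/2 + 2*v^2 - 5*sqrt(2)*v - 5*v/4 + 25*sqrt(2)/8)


(1) = j + 2
(2) = (r - 3)/r
(3) = p + 3*sqrt(2)
(4) = (3*c + 4)/(3*c + 21)
(5) = (32*v + 32)/(32*v + 80)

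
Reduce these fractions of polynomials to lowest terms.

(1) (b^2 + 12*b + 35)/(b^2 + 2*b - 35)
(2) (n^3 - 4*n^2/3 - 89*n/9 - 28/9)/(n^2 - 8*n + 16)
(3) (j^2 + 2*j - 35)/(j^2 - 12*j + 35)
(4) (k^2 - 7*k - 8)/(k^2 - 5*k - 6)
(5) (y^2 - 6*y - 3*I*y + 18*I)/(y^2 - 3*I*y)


(1) = (b + 5)/(b - 5)
(2) = (9*n^2 + 24*n + 7)/(9*n - 36)
(3) = (j + 7)/(j - 7)
(4) = (k - 8)/(k - 6)
(5) = (y - 6)/y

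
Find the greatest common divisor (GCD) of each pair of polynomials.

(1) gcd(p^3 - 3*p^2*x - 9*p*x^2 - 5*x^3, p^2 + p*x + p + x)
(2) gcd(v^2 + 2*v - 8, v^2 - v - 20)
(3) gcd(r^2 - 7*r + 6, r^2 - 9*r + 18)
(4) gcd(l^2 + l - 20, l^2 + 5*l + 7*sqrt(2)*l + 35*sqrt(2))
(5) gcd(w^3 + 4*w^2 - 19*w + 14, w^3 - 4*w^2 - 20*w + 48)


(1) = p + x
(2) = v + 4
(3) = r - 6
(4) = gcd((l - 4)*(l + 5), (l + 5)*(l + 7*sqrt(2))) = l + 5
(5) = w - 2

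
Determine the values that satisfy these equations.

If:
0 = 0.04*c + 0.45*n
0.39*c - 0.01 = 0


Then:
c = 0.03
n = -0.00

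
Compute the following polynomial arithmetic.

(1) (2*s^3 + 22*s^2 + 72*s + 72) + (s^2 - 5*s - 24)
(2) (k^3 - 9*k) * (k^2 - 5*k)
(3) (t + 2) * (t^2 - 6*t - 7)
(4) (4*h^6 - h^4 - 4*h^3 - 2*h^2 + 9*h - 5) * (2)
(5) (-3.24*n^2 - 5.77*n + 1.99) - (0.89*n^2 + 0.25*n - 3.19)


(1) = 2*s^3 + 23*s^2 + 67*s + 48
(2) = k^5 - 5*k^4 - 9*k^3 + 45*k^2
(3) = t^3 - 4*t^2 - 19*t - 14
(4) = 8*h^6 - 2*h^4 - 8*h^3 - 4*h^2 + 18*h - 10
(5) = -4.13*n^2 - 6.02*n + 5.18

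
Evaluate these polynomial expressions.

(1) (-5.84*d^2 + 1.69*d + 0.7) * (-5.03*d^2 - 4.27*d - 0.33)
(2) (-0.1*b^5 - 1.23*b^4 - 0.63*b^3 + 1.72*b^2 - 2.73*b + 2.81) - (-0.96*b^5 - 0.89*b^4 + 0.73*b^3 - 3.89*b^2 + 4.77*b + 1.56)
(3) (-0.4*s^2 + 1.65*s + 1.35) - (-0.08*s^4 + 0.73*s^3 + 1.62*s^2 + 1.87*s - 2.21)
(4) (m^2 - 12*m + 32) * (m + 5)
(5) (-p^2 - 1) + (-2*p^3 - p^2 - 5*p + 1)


(1) = 29.3752*d^4 + 16.4361*d^3 - 8.8101*d^2 - 3.5467*d - 0.231
(2) = 0.86*b^5 - 0.34*b^4 - 1.36*b^3 + 5.61*b^2 - 7.5*b + 1.25
(3) = 0.08*s^4 - 0.73*s^3 - 2.02*s^2 - 0.22*s + 3.56
(4) = m^3 - 7*m^2 - 28*m + 160
(5) = -2*p^3 - 2*p^2 - 5*p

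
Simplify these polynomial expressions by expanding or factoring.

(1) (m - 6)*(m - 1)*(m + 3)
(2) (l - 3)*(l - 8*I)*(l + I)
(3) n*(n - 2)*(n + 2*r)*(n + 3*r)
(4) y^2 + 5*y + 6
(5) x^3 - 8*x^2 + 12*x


(1) = m^3 - 4*m^2 - 15*m + 18
(2) = l^3 - 3*l^2 - 7*I*l^2 + 8*l + 21*I*l - 24
(3) = n^4 + 5*n^3*r - 2*n^3 + 6*n^2*r^2 - 10*n^2*r - 12*n*r^2
(4) = (y + 2)*(y + 3)
(5) = x*(x - 6)*(x - 2)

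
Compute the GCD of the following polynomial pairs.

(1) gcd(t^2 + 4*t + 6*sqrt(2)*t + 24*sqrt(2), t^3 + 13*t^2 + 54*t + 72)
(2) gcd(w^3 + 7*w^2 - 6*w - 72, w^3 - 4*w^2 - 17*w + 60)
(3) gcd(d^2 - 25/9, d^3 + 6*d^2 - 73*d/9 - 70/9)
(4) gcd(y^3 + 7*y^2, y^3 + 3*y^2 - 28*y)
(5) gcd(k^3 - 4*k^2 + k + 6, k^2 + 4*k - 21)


(1) = t + 4
(2) = gcd((w - 3)*(w + 4)*(w + 6), (w - 5)*(w - 3)*(w + 4)) = w^2 + w - 12
(3) = d - 5/3
(4) = y^2 + 7*y
(5) = k - 3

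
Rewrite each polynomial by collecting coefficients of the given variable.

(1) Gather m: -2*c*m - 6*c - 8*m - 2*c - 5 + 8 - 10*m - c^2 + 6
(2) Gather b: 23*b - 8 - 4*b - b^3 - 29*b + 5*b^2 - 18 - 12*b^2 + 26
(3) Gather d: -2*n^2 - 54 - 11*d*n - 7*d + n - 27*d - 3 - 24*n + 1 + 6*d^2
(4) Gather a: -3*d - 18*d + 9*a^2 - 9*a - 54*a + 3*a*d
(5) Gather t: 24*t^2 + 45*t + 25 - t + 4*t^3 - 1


(1) = -c^2 - 8*c + m*(-2*c - 18) + 9
(2) = -b^3 - 7*b^2 - 10*b
(3) = 6*d^2 + d*(-11*n - 34) - 2*n^2 - 23*n - 56
(4) = 9*a^2 + a*(3*d - 63) - 21*d
(5) = 4*t^3 + 24*t^2 + 44*t + 24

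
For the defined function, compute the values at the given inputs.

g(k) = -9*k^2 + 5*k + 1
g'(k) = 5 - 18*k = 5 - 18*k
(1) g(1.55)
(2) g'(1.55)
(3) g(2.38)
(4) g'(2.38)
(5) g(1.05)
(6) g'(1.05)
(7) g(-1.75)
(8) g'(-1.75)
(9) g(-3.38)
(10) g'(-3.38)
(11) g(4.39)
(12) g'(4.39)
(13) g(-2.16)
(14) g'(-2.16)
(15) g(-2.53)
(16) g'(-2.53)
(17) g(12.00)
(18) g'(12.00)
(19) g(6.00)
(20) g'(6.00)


(1) = -12.87
(2) = -22.90
(3) = -38.08
(4) = -37.84
(5) = -3.67
(6) = -13.90
(7) = -35.31
(8) = 36.50
(9) = -118.72
(10) = 65.84
(11) = -150.50
(12) = -74.02
(13) = -51.79
(14) = 43.88
(15) = -69.26
(16) = 50.54
(17) = -1235.00
(18) = -211.00
(19) = -293.00
(20) = -103.00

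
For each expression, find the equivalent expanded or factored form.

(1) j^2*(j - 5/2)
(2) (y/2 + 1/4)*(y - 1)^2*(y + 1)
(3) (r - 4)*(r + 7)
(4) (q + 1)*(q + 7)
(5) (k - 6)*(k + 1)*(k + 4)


(1) = j^3 - 5*j^2/2
(2) = y^4/2 - y^3/4 - 3*y^2/4 + y/4 + 1/4
(3) = r^2 + 3*r - 28
(4) = q^2 + 8*q + 7
(5) = k^3 - k^2 - 26*k - 24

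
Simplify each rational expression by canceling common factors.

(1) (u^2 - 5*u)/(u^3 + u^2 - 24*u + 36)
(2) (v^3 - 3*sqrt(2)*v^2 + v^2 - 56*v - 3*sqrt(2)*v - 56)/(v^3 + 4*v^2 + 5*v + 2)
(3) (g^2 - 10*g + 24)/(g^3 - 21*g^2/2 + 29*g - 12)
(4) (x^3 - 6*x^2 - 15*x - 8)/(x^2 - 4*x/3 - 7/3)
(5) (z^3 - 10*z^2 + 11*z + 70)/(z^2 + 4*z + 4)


(1) = (u^2 - 5*u)/(u^3 + u^2 - 24*u + 36)
(2) = (v^2 - 3*sqrt(2)*v - 56)/(v^2 + 3*v + 2)
(3) = 2/(2*g - 1)
(4) = (3*x^2 - 21*x - 24)/(3*x - 7)
(5) = (z^2 - 12*z + 35)/(z + 2)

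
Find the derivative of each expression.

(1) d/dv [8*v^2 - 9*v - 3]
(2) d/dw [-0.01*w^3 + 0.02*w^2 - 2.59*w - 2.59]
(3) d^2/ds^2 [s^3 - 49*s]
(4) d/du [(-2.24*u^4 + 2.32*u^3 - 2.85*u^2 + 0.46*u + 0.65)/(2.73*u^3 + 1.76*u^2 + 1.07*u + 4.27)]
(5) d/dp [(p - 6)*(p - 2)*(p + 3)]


(1) = 16*v - 9
(2) = -0.03*w^2 + 0.04*w - 2.59
(3) = 6*s
(4) = (-6.1152*u^6 - 7.8848*u^5 + 4.6733*u^4 - 35.806*u^3 + 20.5366*u^2 - 26.627*u + 1.2687)/(7.4529*u^6 + 9.6096*u^5 + 8.9398*u^4 + 27.0806*u^3 + 16.1753*u^2 + 9.1378*u + 18.2329)
(5) = 3*p^2 - 10*p - 12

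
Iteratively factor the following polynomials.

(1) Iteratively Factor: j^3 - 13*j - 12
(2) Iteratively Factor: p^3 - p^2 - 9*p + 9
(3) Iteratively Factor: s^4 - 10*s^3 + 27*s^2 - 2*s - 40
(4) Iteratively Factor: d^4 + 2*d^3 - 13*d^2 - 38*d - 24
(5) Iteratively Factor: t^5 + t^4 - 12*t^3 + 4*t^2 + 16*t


(1) = (j - 4)*(j^2 + 4*j + 3) = (j - 4)*(j + 3)*(j + 1)
(2) = (p + 3)*(p^2 - 4*p + 3) = (p - 1)*(p + 3)*(p - 3)
(3) = (s + 1)*(s^3 - 11*s^2 + 38*s - 40) = (s - 4)*(s + 1)*(s^2 - 7*s + 10) = (s - 5)*(s - 4)*(s + 1)*(s - 2)
(4) = (d + 3)*(d^3 - d^2 - 10*d - 8) = (d - 4)*(d + 3)*(d^2 + 3*d + 2) = (d - 4)*(d + 1)*(d + 3)*(d + 2)
(5) = (t)*(t^4 + t^3 - 12*t^2 + 4*t + 16) = t*(t - 2)*(t^3 + 3*t^2 - 6*t - 8) = t*(t - 2)*(t + 1)*(t^2 + 2*t - 8) = t*(t - 2)*(t + 1)*(t + 4)*(t - 2)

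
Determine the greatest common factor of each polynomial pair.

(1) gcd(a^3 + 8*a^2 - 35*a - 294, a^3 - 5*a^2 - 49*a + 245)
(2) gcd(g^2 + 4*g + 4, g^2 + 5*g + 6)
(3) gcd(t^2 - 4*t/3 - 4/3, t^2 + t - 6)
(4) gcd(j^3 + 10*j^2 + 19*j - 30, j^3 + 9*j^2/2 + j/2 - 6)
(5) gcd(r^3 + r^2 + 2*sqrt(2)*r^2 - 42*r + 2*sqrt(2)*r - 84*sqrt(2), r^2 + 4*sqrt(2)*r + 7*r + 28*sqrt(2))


(1) = a + 7
(2) = gcd((g + 2)^2, (g + 2)*(g + 3)) = g + 2
(3) = t - 2
(4) = gcd((j - 1)*(j + 5)*(j + 6), (j - 1)*(j + 3/2)*(j + 4)) = j - 1
(5) = gcd((r - 6)*(r + 7)*(r + 2*sqrt(2)), (r + 7)*(r + 4*sqrt(2))) = r + 7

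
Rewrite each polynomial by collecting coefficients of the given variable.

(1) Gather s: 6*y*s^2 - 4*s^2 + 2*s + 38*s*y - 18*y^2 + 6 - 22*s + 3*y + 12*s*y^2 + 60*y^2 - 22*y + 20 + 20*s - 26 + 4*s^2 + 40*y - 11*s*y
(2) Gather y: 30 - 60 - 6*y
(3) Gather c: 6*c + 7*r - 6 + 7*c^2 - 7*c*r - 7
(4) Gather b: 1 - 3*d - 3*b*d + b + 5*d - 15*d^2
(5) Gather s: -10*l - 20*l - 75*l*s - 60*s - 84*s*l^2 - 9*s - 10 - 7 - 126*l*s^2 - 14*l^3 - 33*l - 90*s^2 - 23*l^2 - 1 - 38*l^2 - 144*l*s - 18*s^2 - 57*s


(1) = 6*s^2*y + s*(12*y^2 + 27*y) + 42*y^2 + 21*y
(2) = -6*y - 30
(3) = 7*c^2 + c*(6 - 7*r) + 7*r - 13
(4) = b*(1 - 3*d) - 15*d^2 + 2*d + 1
(5) = -14*l^3 - 61*l^2 - 63*l + s^2*(-126*l - 108) + s*(-84*l^2 - 219*l - 126) - 18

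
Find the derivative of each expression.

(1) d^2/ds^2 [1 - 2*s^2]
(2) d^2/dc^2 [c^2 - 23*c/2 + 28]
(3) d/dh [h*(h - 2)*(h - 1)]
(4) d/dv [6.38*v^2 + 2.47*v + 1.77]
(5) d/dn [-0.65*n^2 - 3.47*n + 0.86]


(1) = -4
(2) = 2
(3) = 3*h^2 - 6*h + 2
(4) = 12.76*v + 2.47
(5) = -1.3*n - 3.47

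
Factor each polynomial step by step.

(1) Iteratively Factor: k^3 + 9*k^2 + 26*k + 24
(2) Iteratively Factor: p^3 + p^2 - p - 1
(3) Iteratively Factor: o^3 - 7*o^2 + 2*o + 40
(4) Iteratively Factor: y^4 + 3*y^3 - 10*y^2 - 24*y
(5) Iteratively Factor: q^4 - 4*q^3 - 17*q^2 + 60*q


(1) = (k + 2)*(k^2 + 7*k + 12) = (k + 2)*(k + 3)*(k + 4)
(2) = (p - 1)*(p^2 + 2*p + 1) = (p - 1)*(p + 1)*(p + 1)
(3) = (o - 4)*(o^2 - 3*o - 10) = (o - 4)*(o + 2)*(o - 5)
(4) = (y + 4)*(y^3 - y^2 - 6*y) = y*(y + 4)*(y^2 - y - 6) = y*(y + 2)*(y + 4)*(y - 3)
(5) = (q + 4)*(q^3 - 8*q^2 + 15*q) = q*(q + 4)*(q^2 - 8*q + 15) = q*(q - 5)*(q + 4)*(q - 3)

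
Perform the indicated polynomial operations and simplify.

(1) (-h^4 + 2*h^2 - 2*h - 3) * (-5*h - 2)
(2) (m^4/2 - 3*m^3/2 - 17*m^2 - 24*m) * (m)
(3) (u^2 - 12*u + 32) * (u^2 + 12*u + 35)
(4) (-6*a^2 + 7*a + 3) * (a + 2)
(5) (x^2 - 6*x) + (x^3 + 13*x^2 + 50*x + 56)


(1) = 5*h^5 + 2*h^4 - 10*h^3 + 6*h^2 + 19*h + 6
(2) = m^5/2 - 3*m^4/2 - 17*m^3 - 24*m^2
(3) = u^4 - 77*u^2 - 36*u + 1120
(4) = -6*a^3 - 5*a^2 + 17*a + 6
(5) = x^3 + 14*x^2 + 44*x + 56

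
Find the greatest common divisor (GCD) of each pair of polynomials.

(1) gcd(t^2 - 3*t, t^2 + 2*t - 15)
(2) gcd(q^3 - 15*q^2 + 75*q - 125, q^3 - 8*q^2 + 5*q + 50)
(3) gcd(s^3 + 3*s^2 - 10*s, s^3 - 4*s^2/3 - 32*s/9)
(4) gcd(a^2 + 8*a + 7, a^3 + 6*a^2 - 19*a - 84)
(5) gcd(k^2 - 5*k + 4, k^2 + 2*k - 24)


(1) = gcd(t*(t - 3), (t - 3)*(t + 5)) = t - 3
(2) = q^2 - 10*q + 25
(3) = s
(4) = a + 7
(5) = k - 4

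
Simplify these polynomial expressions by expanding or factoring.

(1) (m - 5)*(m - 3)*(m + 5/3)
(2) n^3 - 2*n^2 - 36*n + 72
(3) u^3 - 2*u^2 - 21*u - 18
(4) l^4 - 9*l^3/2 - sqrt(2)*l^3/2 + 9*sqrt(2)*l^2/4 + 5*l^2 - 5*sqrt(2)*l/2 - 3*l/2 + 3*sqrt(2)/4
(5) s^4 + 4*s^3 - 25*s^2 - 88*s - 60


(1) = m^3 - 19*m^2/3 + 5*m/3 + 25
(2) = (n - 6)*(n - 2)*(n + 6)
(3) = (u - 6)*(u + 1)*(u + 3)
(4) = (l - 3)*(l - 1)*(l - 1/2)*(l - sqrt(2)/2)
(5) = (s - 5)*(s + 1)*(s + 2)*(s + 6)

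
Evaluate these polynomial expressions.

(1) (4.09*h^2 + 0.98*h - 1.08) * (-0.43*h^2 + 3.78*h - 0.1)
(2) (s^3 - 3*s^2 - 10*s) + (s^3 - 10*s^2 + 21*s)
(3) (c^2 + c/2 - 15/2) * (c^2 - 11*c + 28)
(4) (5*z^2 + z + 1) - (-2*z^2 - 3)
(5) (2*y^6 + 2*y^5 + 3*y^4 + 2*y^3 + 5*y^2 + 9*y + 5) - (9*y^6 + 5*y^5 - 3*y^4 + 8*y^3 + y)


(1) = -1.7587*h^4 + 15.0388*h^3 + 3.7598*h^2 - 4.1804*h + 0.108
(2) = 2*s^3 - 13*s^2 + 11*s
(3) = c^4 - 21*c^3/2 + 15*c^2 + 193*c/2 - 210
(4) = 7*z^2 + z + 4
(5) = -7*y^6 - 3*y^5 + 6*y^4 - 6*y^3 + 5*y^2 + 8*y + 5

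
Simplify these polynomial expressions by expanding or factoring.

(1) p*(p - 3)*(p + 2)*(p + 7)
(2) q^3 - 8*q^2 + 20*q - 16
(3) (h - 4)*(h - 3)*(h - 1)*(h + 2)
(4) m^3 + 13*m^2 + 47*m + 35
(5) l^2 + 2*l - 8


(1) = p^4 + 6*p^3 - 13*p^2 - 42*p
(2) = (q - 4)*(q - 2)^2
(3) = h^4 - 6*h^3 + 3*h^2 + 26*h - 24
(4) = (m + 1)*(m + 5)*(m + 7)
(5) = (l - 2)*(l + 4)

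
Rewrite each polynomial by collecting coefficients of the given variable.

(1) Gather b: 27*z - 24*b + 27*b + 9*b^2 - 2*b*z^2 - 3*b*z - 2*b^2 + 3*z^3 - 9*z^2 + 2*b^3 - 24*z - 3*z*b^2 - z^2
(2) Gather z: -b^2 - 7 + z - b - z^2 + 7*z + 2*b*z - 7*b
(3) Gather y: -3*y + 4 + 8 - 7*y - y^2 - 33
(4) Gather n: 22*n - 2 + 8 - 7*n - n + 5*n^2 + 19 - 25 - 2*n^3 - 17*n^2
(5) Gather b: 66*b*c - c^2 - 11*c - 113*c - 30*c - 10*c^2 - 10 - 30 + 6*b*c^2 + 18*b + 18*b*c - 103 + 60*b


(1) = 2*b^3 + b^2*(7 - 3*z) + b*(-2*z^2 - 3*z + 3) + 3*z^3 - 10*z^2 + 3*z
(2) = -b^2 - 8*b - z^2 + z*(2*b + 8) - 7
(3) = -y^2 - 10*y - 21
(4) = -2*n^3 - 12*n^2 + 14*n
(5) = b*(6*c^2 + 84*c + 78) - 11*c^2 - 154*c - 143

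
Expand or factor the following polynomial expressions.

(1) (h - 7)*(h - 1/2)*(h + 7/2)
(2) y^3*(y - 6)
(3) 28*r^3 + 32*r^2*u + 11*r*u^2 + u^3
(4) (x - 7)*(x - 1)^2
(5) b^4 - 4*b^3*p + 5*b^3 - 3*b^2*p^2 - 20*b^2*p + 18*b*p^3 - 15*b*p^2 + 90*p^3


(1) = h^3 - 4*h^2 - 91*h/4 + 49/4
(2) = y^4 - 6*y^3
(3) = (2*r + u)^2*(7*r + u)
(4) = x^3 - 9*x^2 + 15*x - 7
(5) = (b + 5)*(b - 3*p)^2*(b + 2*p)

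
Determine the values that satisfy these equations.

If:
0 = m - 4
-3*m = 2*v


Then:
m = 4
v = -6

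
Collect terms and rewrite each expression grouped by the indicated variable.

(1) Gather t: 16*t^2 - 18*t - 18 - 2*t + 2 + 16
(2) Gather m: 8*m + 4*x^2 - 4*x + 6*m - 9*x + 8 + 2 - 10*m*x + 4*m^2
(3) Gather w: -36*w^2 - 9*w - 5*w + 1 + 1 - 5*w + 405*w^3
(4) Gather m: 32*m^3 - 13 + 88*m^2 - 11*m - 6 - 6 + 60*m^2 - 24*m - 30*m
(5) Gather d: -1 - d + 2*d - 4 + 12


(1) = 16*t^2 - 20*t
(2) = 4*m^2 + m*(14 - 10*x) + 4*x^2 - 13*x + 10
(3) = 405*w^3 - 36*w^2 - 19*w + 2
(4) = 32*m^3 + 148*m^2 - 65*m - 25
(5) = d + 7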